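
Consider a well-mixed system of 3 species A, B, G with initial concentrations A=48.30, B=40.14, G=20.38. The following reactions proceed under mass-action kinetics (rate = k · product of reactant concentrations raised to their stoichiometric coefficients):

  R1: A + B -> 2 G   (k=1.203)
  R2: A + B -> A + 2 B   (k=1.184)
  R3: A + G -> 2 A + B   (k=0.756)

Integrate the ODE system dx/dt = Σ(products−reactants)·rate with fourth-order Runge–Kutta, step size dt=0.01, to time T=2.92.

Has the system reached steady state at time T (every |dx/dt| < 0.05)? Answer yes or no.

RK4 with dt=0.01: 292 steps to T=2.92. Trajectory (selected grid times):
t=0.00: A=48.30 B=40.14 G=20.38
t=0.32: A=0.00 B=225.50 G=306.08
t=0.65: A=0.00 B=225.50 G=306.09
t=0.97: A=0.00 B=225.50 G=306.09
t=1.30: A=0.00 B=225.50 G=306.09
t=1.62: A=0.00 B=225.50 G=306.09
t=1.95: A=0.00 B=225.50 G=306.09
t=2.27: A=0.00 B=225.50 G=306.09
t=2.60: A=0.00 B=225.50 G=306.09
t=2.92: A=0.00 B=225.50 G=306.09
Rates at T: R1=0.0000, R2=0.0000, R3=0.0000
dx/dt at T (Σ net stoichiometry × rate): A=-0.0000, B=+0.0000, G=+0.0000
Largest |dx/dt| is |+0.0000| (G) < 0.05 → steady.

Steady state at T: yes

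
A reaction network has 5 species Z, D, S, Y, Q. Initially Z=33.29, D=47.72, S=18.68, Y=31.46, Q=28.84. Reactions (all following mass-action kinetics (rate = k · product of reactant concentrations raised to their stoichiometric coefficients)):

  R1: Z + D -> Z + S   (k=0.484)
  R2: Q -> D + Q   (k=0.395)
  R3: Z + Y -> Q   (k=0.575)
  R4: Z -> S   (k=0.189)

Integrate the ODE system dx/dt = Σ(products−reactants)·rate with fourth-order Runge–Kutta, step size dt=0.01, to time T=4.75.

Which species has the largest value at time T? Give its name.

Dominant species at T: S

RK4 with dt=0.01: 475 steps to T=4.75. Trajectory (selected grid times):
t=0.00: Z=33.29 D=47.72 S=18.68 Y=31.46 Q=28.84
t=0.53: Z=3.42 D=12.05 S=66.32 Y=2.43 Q=57.87
t=1.06: Z=1.88 D=15.73 S=75.17 Y=1.14 Q=59.16
t=1.58: Z=1.30 D=20.86 S=82.39 Y=0.71 Q=59.59
t=2.11: Z=0.98 D=26.55 S=89.31 Y=0.51 Q=59.79
t=2.64: Z=0.77 D=32.52 S=95.97 Y=0.39 Q=59.91
t=3.17: Z=0.63 D=38.71 S=102.40 Y=0.31 Q=59.99
t=3.69: Z=0.52 D=45.00 S=108.49 Y=0.26 Q=60.04
t=4.22: Z=0.44 D=51.63 S=114.48 Y=0.23 Q=60.07
t=4.75: Z=0.37 D=58.50 S=120.23 Y=0.20 Q=60.10
At T=4.75: Z=0.37 D=58.50 S=120.23 Y=0.20 Q=60.10; the largest is S.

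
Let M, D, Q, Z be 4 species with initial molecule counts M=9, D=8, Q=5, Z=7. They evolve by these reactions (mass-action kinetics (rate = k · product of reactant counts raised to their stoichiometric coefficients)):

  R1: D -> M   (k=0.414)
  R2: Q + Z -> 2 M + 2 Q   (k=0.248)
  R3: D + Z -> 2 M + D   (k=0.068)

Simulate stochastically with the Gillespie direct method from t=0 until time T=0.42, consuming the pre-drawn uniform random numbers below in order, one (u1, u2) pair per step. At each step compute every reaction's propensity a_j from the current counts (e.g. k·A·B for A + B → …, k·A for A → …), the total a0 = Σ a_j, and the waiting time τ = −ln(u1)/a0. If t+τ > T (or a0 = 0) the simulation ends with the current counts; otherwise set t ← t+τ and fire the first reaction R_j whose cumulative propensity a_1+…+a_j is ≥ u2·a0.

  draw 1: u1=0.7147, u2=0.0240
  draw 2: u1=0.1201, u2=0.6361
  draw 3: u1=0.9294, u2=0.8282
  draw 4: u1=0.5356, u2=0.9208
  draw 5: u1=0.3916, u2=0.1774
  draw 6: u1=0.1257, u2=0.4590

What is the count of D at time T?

D at T = 6

t=0.000: M=9 D=8 Q=5 Z=7
Draw 1: a1=3.312, a2=8.680, a3=3.808, a0=15.800; τ=−ln(0.7147)/15.800=0.021 → t=0.021; u2·a0=0.0240·15.800=0.379 ≤ a1=3.312 → R1 fires; M=10 D=7 Q=5 Z=7
Draw 2: a1=2.898, a2=8.680, a3=3.332, a0=14.910; τ=−ln(0.1201)/14.910=0.142 → t=0.163; u2·a0=0.6361·14.910=9.484; a1=2.898 < 9.484 ≤ a1+a2=11.578 → R2 fires; M=12 D=7 Q=6 Z=6
Draw 3: a1=2.898, a2=8.928, a3=2.856, a0=14.682; τ=−ln(0.9294)/14.682=0.005 → t=0.168; u2·a0=0.8282·14.682=12.160; a1+a2=11.826 < 12.160 ≤ a1+…+a3=14.682 → R3 fires; M=14 D=7 Q=6 Z=5
Draw 4: a1=2.898, a2=7.440, a3=2.380, a0=12.718; τ=−ln(0.5356)/12.718=0.049 → t=0.217; u2·a0=0.9208·12.718=11.711; a1+a2=10.338 < 11.711 ≤ a1+…+a3=12.718 → R3 fires; M=16 D=7 Q=6 Z=4
Draw 5: a1=2.898, a2=5.952, a3=1.904, a0=10.754; τ=−ln(0.3916)/10.754=0.087 → t=0.305; u2·a0=0.1774·10.754=1.908 ≤ a1=2.898 → R1 fires; M=17 D=6 Q=6 Z=4
Draw 6: a1=2.484, a2=5.952, a3=1.632, a0=10.068; τ=−ln(0.1257)/10.068=0.206 → t=0.511 > T=0.42: stop.
Read off D at T=0.42: 6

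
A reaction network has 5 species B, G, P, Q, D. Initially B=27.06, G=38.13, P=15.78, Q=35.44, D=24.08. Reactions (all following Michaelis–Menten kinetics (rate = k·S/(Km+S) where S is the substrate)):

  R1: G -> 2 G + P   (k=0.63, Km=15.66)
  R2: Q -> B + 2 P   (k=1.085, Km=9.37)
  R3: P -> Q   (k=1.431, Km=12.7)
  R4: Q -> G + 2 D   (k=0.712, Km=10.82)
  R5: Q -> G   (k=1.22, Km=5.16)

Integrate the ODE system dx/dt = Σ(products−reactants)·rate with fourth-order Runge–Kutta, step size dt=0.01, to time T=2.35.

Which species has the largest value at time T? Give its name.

RK4 with dt=0.01: 235 steps to T=2.35. Trajectory (selected grid times):
t=0.00: B=27.06 G=38.13 P=15.78 Q=35.44 D=24.08
t=0.26: B=27.28 G=38.66 P=16.13 Q=35.01 D=24.36
t=0.52: B=27.51 G=39.20 P=16.49 Q=34.58 D=24.65
t=0.78: B=27.73 G=39.73 P=16.84 Q=34.15 D=24.93
t=1.04: B=27.95 G=40.27 P=17.18 Q=33.72 D=25.21
t=1.31: B=28.18 G=40.82 P=17.54 Q=33.29 D=25.50
t=1.57: B=28.40 G=41.35 P=17.88 Q=32.87 D=25.78
t=1.83: B=28.62 G=41.88 P=18.22 Q=32.46 D=26.06
t=2.09: B=28.83 G=42.42 P=18.56 Q=32.05 D=26.33
t=2.35: B=29.05 G=42.95 P=18.89 Q=31.64 D=26.61
At T=2.35: B=29.05 G=42.95 P=18.89 Q=31.64 D=26.61; the largest is G.

Dominant species at T: G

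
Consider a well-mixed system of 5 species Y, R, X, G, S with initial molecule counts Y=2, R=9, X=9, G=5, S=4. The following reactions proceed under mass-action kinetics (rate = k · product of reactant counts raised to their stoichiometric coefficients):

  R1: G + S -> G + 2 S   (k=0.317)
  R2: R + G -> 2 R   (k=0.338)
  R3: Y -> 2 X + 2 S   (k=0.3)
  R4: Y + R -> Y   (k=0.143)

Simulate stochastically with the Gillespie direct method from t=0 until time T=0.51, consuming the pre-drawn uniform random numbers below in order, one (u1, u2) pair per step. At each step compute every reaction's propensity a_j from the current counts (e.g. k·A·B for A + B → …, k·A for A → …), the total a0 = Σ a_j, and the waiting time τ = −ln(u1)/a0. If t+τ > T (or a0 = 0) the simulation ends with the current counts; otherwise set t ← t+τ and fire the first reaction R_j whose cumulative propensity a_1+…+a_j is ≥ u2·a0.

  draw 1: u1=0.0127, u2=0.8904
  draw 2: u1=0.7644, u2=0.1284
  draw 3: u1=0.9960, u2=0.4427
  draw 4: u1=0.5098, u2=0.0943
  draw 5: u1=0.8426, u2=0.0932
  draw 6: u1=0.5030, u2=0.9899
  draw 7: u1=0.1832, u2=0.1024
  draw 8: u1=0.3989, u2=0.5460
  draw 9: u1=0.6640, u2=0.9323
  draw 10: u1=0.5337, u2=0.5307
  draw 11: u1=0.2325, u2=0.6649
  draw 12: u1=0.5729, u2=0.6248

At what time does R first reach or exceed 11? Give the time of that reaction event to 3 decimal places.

t=0.000: Y=2 R=9 X=9 G=5 S=4
Draw 1: a1=6.340, a2=15.210, a3=0.600, a4=2.574, a0=24.724; τ=−ln(0.0127)/24.724=0.177 → t=0.177; u2·a0=0.8904·24.724=22.014; a1+a2=21.550 < 22.014 ≤ a1+…+a3=22.150 → R3 fires; Y=1 R=9 X=11 G=5 S=6
Draw 2: a1=9.510, a2=15.210, a3=0.300, a4=1.287, a0=26.307; τ=−ln(0.7644)/26.307=0.010 → t=0.187; u2·a0=0.1284·26.307=3.378 ≤ a1=9.510 → R1 fires; Y=1 R=9 X=11 G=5 S=7
Draw 3: a1=11.095, a2=15.210, a3=0.300, a4=1.287, a0=27.892; τ=−ln(0.9960)/27.892=0.000 → t=0.187; u2·a0=0.4427·27.892=12.348; a1=11.095 < 12.348 ≤ a1+a2=26.305 → R2 fires; Y=1 R=10 X=11 G=4 S=7
Draw 4: a1=8.876, a2=13.520, a3=0.300, a4=1.430, a0=24.126; τ=−ln(0.5098)/24.126=0.028 → t=0.215; u2·a0=0.0943·24.126=2.275 ≤ a1=8.876 → R1 fires; Y=1 R=10 X=11 G=4 S=8
Draw 5: a1=10.144, a2=13.520, a3=0.300, a4=1.430, a0=25.394; τ=−ln(0.8426)/25.394=0.007 → t=0.222; u2·a0=0.0932·25.394=2.367 ≤ a1=10.144 → R1 fires; Y=1 R=10 X=11 G=4 S=9
Draw 6: a1=11.412, a2=13.520, a3=0.300, a4=1.430, a0=26.662; τ=−ln(0.5030)/26.662=0.026 → t=0.247; u2·a0=0.9899·26.662=26.393; a1+…+a3=25.232 < 26.393 ≤ a1+…+a4=26.662 → R4 fires; Y=1 R=9 X=11 G=4 S=9
Draw 7: a1=11.412, a2=12.168, a3=0.300, a4=1.287, a0=25.167; τ=−ln(0.1832)/25.167=0.067 → t=0.315; u2·a0=0.1024·25.167=2.577 ≤ a1=11.412 → R1 fires; Y=1 R=9 X=11 G=4 S=10
Draw 8: a1=12.680, a2=12.168, a3=0.300, a4=1.287, a0=26.435; τ=−ln(0.3989)/26.435=0.035 → t=0.350; u2·a0=0.5460·26.435=14.434; a1=12.680 < 14.434 ≤ a1+a2=24.848 → R2 fires; Y=1 R=10 X=11 G=3 S=10
Draw 9: a1=9.510, a2=10.140, a3=0.300, a4=1.430, a0=21.380; τ=−ln(0.6640)/21.380=0.019 → t=0.369; u2·a0=0.9323·21.380=19.933; a1+a2=19.650 < 19.933 ≤ a1+…+a3=19.950 → R3 fires; Y=0 R=10 X=13 G=3 S=12
Draw 10: a1=11.412, a2=10.140, a3=0.000, a4=0.000, a0=21.552; τ=−ln(0.5337)/21.552=0.029 → t=0.398; u2·a0=0.5307·21.552=11.438; a1=11.412 < 11.438 ≤ a1+a2=21.552 → R2 fires; Y=0 R=11 X=13 G=2 S=12
Draw 11: a1=7.608, a2=7.436, a3=0.000, a4=0.000, a0=15.044; τ=−ln(0.2325)/15.044=0.097 → t=0.495; u2·a0=0.6649·15.044=10.003; a1=7.608 < 10.003 ≤ a1+a2=15.044 → R2 fires; Y=0 R=12 X=13 G=1 S=12
Draw 12: a1=3.804, a2=4.056, a3=0.000, a4=0.000, a0=7.860; τ=−ln(0.5729)/7.860=0.071 → t=0.566 > T=0.51: stop.
R first becomes ≥ 11 when it reaches 11 at the event at t=0.398.

Threshold first reached at t = 0.398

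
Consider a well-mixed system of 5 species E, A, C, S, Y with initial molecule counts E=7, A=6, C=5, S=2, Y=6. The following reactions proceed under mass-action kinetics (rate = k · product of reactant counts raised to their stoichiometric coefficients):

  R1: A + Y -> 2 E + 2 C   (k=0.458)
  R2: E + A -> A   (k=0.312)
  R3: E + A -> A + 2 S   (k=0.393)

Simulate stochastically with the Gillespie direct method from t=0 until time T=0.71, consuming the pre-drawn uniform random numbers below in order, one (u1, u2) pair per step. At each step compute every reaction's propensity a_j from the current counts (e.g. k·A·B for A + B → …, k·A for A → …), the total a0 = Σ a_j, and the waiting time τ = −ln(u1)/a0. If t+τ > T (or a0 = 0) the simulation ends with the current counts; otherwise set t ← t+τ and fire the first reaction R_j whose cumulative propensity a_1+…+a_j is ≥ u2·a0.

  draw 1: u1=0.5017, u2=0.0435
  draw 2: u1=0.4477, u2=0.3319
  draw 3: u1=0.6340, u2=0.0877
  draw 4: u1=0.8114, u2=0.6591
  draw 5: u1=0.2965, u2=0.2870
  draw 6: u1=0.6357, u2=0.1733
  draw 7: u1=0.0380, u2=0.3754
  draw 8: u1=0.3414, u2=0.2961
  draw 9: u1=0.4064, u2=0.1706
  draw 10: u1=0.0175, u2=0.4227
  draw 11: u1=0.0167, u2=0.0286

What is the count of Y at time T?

Y at T = 2

t=0.000: E=7 A=6 C=5 S=2 Y=6
Draw 1: a1=16.488, a2=13.104, a3=16.506, a0=46.098; τ=−ln(0.5017)/46.098=0.015 → t=0.015; u2·a0=0.0435·46.098=2.005 ≤ a1=16.488 → R1 fires; E=9 A=5 C=7 S=2 Y=5
Draw 2: a1=11.450, a2=14.040, a3=17.685, a0=43.175; τ=−ln(0.4477)/43.175=0.019 → t=0.034; u2·a0=0.3319·43.175=14.330; a1=11.450 < 14.330 ≤ a1+a2=25.490 → R2 fires; E=8 A=5 C=7 S=2 Y=5
Draw 3: a1=11.450, a2=12.480, a3=15.720, a0=39.650; τ=−ln(0.6340)/39.650=0.011 → t=0.045; u2·a0=0.0877·39.650=3.477 ≤ a1=11.450 → R1 fires; E=10 A=4 C=9 S=2 Y=4
Draw 4: a1=7.328, a2=12.480, a3=15.720, a0=35.528; τ=−ln(0.8114)/35.528=0.006 → t=0.051; u2·a0=0.6591·35.528=23.417; a1+a2=19.808 < 23.417 ≤ a1+…+a3=35.528 → R3 fires; E=9 A=4 C=9 S=4 Y=4
Draw 5: a1=7.328, a2=11.232, a3=14.148, a0=32.708; τ=−ln(0.2965)/32.708=0.037 → t=0.088; u2·a0=0.2870·32.708=9.387; a1=7.328 < 9.387 ≤ a1+a2=18.560 → R2 fires; E=8 A=4 C=9 S=4 Y=4
Draw 6: a1=7.328, a2=9.984, a3=12.576, a0=29.888; τ=−ln(0.6357)/29.888=0.015 → t=0.103; u2·a0=0.1733·29.888=5.180 ≤ a1=7.328 → R1 fires; E=10 A=3 C=11 S=4 Y=3
Draw 7: a1=4.122, a2=9.360, a3=11.790, a0=25.272; τ=−ln(0.0380)/25.272=0.129 → t=0.233; u2·a0=0.3754·25.272=9.487; a1=4.122 < 9.487 ≤ a1+a2=13.482 → R2 fires; E=9 A=3 C=11 S=4 Y=3
Draw 8: a1=4.122, a2=8.424, a3=10.611, a0=23.157; τ=−ln(0.3414)/23.157=0.046 → t=0.279; u2·a0=0.2961·23.157=6.857; a1=4.122 < 6.857 ≤ a1+a2=12.546 → R2 fires; E=8 A=3 C=11 S=4 Y=3
Draw 9: a1=4.122, a2=7.488, a3=9.432, a0=21.042; τ=−ln(0.4064)/21.042=0.043 → t=0.322; u2·a0=0.1706·21.042=3.590 ≤ a1=4.122 → R1 fires; E=10 A=2 C=13 S=4 Y=2
Draw 10: a1=1.832, a2=6.240, a3=7.860, a0=15.932; τ=−ln(0.0175)/15.932=0.254 → t=0.576; u2·a0=0.4227·15.932=6.734; a1=1.832 < 6.734 ≤ a1+a2=8.072 → R2 fires; E=9 A=2 C=13 S=4 Y=2
Draw 11: a1=1.832, a2=5.616, a3=7.074, a0=14.522; τ=−ln(0.0167)/14.522=0.282 → t=0.858 > T=0.71: stop.
Read off Y at T=0.71: 2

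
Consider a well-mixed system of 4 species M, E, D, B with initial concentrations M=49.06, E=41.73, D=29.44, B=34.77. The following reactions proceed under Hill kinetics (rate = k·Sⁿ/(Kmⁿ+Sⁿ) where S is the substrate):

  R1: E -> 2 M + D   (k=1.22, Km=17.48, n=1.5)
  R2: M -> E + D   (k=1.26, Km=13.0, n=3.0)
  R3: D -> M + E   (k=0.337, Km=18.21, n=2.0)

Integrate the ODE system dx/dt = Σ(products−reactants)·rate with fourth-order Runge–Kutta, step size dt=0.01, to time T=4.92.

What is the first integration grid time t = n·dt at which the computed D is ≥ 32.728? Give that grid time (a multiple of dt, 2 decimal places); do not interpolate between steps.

Threshold first reached at t = 1.69

RK4 with dt=0.01: 492 steps to T=4.92. Trajectory (selected grid times):
t=0.00: M=49.06 E=41.73 D=29.44 B=34.77
t=0.55: M=49.57 E=42.02 D=30.51 B=34.77
t=1.09: M=50.08 E=42.30 D=31.57 B=34.77
t=1.64: M=50.60 E=42.59 D=32.64 B=34.77
t=1.68: M=50.64 E=42.61 D=32.72 B=34.77
t=1.69: M=50.65 E=42.62 D=32.74 B=34.77
t=2.19: M=51.12 E=42.88 D=33.71 B=34.77
t=2.73: M=51.64 E=43.17 D=34.76 B=34.77
t=3.28: M=52.17 E=43.47 D=35.83 B=34.77
t=3.83: M=52.71 E=43.76 D=36.90 B=34.77
t=4.37: M=53.24 E=44.05 D=37.95 B=34.77
t=4.92: M=53.78 E=44.35 D=39.02 B=34.77
D(1.68)=32.716 < 32.728 but D(1.69)=32.736 ≥ 32.728, so the first grid time is t=1.69.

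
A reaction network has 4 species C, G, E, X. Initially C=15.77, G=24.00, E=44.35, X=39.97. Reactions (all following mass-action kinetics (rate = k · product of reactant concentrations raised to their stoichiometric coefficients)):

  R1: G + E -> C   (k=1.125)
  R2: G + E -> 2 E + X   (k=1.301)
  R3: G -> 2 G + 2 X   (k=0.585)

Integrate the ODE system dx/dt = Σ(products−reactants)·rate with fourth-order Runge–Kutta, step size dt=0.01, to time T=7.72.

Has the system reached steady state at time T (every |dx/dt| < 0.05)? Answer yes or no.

Steady state at T: yes

RK4 with dt=0.01: 772 steps to T=7.72. Trajectory (selected grid times):
t=0.00: C=15.77 G=24.00 E=44.35 X=39.97
t=0.86: C=26.96 G=0.00 E=46.10 X=53.17
t=1.72: C=26.96 G=0.00 E=46.10 X=53.17
t=2.57: C=26.96 G=0.00 E=46.10 X=53.17
t=3.43: C=26.96 G=0.00 E=46.10 X=53.17
t=4.29: C=26.96 G=0.00 E=46.10 X=53.17
t=5.15: C=26.96 G=0.00 E=46.10 X=53.17
t=6.00: C=26.96 G=0.00 E=46.10 X=53.17
t=6.86: C=26.96 G=0.00 E=46.10 X=53.17
t=7.72: C=26.96 G=0.00 E=46.10 X=53.17
Rates at T: R1=0.0000, R2=0.0000, R3=0.0000
dx/dt at T (Σ net stoichiometry × rate): C=+0.0000, G=+0.0000, E=+0.0000, X=+0.0000
Largest |dx/dt| is |+0.0000| (C) < 0.05 → steady.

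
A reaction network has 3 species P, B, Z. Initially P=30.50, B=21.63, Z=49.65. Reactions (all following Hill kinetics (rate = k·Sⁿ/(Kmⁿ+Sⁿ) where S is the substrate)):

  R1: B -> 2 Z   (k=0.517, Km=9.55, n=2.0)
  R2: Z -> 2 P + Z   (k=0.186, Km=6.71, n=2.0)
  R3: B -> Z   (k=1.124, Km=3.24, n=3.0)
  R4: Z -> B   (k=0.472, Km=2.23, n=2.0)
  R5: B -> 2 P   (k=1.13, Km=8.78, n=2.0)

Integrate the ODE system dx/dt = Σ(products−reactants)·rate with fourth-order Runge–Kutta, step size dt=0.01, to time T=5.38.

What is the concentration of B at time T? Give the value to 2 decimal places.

RK4 with dt=0.01: 538 steps to T=5.38. Trajectory (selected grid times):
t=0.00: P=30.50 B=21.63 Z=49.65
t=0.60: P=31.87 B=20.41 Z=50.55
t=1.20: P=33.23 B=19.20 Z=51.45
t=1.79: P=34.53 B=18.03 Z=52.31
t=2.39: P=35.83 B=16.86 Z=53.17
t=2.99: P=37.10 B=15.72 Z=54.02
t=3.59: P=38.34 B=14.61 Z=54.85
t=4.18: P=39.52 B=13.54 Z=55.65
t=4.78: P=40.67 B=12.49 Z=56.43
t=5.38: P=41.77 B=11.48 Z=57.19
Read off B at T=5.38: 11.48

B at T = 11.48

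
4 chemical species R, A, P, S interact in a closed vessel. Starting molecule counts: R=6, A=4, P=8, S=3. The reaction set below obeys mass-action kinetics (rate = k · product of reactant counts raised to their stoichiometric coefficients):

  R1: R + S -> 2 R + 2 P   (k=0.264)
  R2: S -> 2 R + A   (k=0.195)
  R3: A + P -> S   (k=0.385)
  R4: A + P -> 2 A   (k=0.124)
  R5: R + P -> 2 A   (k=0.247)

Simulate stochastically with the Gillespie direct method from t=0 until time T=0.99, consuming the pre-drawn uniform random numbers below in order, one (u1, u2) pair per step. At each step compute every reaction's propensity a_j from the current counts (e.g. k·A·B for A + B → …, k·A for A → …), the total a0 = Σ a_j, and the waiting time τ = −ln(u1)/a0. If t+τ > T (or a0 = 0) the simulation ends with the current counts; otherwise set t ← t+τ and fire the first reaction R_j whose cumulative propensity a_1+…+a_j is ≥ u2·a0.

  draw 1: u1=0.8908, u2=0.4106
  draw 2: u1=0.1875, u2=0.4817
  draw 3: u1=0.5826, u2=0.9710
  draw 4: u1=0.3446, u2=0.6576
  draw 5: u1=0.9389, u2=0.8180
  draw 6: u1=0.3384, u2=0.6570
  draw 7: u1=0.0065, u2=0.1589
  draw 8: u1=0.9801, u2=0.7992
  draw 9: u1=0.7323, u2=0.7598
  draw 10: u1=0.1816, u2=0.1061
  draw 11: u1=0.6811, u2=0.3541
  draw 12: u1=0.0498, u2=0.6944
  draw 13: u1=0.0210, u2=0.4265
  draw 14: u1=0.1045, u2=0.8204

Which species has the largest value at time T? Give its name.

Dominant species at T: R

t=0.000: R=6 A=4 P=8 S=3
Draw 1: a1=4.752, a2=0.585, a3=12.320, a4=3.968, a5=11.856, a0=33.481; τ=−ln(0.8908)/33.481=0.003 → t=0.003; u2·a0=0.4106·33.481=13.747; a1+a2=5.337 < 13.747 ≤ a1+…+a3=17.657 → R3 fires; R=6 A=3 P=7 S=4
Draw 2: a1=6.336, a2=0.780, a3=8.085, a4=2.604, a5=10.374, a0=28.179; τ=−ln(0.1875)/28.179=0.059 → t=0.063; u2·a0=0.4817·28.179=13.574; a1+a2=7.116 < 13.574 ≤ a1+…+a3=15.201 → R3 fires; R=6 A=2 P=6 S=5
Draw 3: a1=7.920, a2=0.975, a3=4.620, a4=1.488, a5=8.892, a0=23.895; τ=−ln(0.5826)/23.895=0.023 → t=0.085; u2·a0=0.9710·23.895=23.202; a1+…+a4=15.003 < 23.202 ≤ a1+…+a5=23.895 → R5 fires; R=5 A=4 P=5 S=5
Draw 4: a1=6.600, a2=0.975, a3=7.700, a4=2.480, a5=6.175, a0=23.930; τ=−ln(0.3446)/23.930=0.045 → t=0.130; u2·a0=0.6576·23.930=15.736; a1+…+a3=15.275 < 15.736 ≤ a1+…+a4=17.755 → R4 fires; R=5 A=5 P=4 S=5
Draw 5: a1=6.600, a2=0.975, a3=7.700, a4=2.480, a5=4.940, a0=22.695; τ=−ln(0.9389)/22.695=0.003 → t=0.133; u2·a0=0.8180·22.695=18.565; a1+…+a4=17.755 < 18.565 ≤ a1+…+a5=22.695 → R5 fires; R=4 A=7 P=3 S=5
Draw 6: a1=5.280, a2=0.975, a3=8.085, a4=2.604, a5=2.964, a0=19.908; τ=−ln(0.3384)/19.908=0.054 → t=0.187; u2·a0=0.6570·19.908=13.080; a1+a2=6.255 < 13.080 ≤ a1+…+a3=14.340 → R3 fires; R=4 A=6 P=2 S=6
Draw 7: a1=6.336, a2=1.170, a3=4.620, a4=1.488, a5=1.976, a0=15.590; τ=−ln(0.0065)/15.590=0.323 → t=0.510; u2·a0=0.1589·15.590=2.477 ≤ a1=6.336 → R1 fires; R=5 A=6 P=4 S=5
Draw 8: a1=6.600, a2=0.975, a3=9.240, a4=2.976, a5=4.940, a0=24.731; τ=−ln(0.9801)/24.731=0.001 → t=0.511; u2·a0=0.7992·24.731=19.765; a1+…+a3=16.815 < 19.765 ≤ a1+…+a4=19.791 → R4 fires; R=5 A=7 P=3 S=5
Draw 9: a1=6.600, a2=0.975, a3=8.085, a4=2.604, a5=3.705, a0=21.969; τ=−ln(0.7323)/21.969=0.014 → t=0.525; u2·a0=0.7598·21.969=16.692; a1+…+a3=15.660 < 16.692 ≤ a1+…+a4=18.264 → R4 fires; R=5 A=8 P=2 S=5
Draw 10: a1=6.600, a2=0.975, a3=6.160, a4=1.984, a5=2.470, a0=18.189; τ=−ln(0.1816)/18.189=0.094 → t=0.619; u2·a0=0.1061·18.189=1.930 ≤ a1=6.600 → R1 fires; R=6 A=8 P=4 S=4
Draw 11: a1=6.336, a2=0.780, a3=12.320, a4=3.968, a5=5.928, a0=29.332; τ=−ln(0.6811)/29.332=0.013 → t=0.632; u2·a0=0.3541·29.332=10.386; a1+a2=7.116 < 10.386 ≤ a1+…+a3=19.436 → R3 fires; R=6 A=7 P=3 S=5
Draw 12: a1=7.920, a2=0.975, a3=8.085, a4=2.604, a5=4.446, a0=24.030; τ=−ln(0.0498)/24.030=0.125 → t=0.757; u2·a0=0.6944·24.030=16.686; a1+a2=8.895 < 16.686 ≤ a1+…+a3=16.980 → R3 fires; R=6 A=6 P=2 S=6
Draw 13: a1=9.504, a2=1.170, a3=4.620, a4=1.488, a5=2.964, a0=19.746; τ=−ln(0.0210)/19.746=0.196 → t=0.953; u2·a0=0.4265·19.746=8.422 ≤ a1=9.504 → R1 fires; R=7 A=6 P=4 S=5
Draw 14: a1=9.240, a2=0.975, a3=9.240, a4=2.976, a5=6.916, a0=29.347; τ=−ln(0.1045)/29.347=0.077 → t=1.030 > T=0.99: stop.
At T=0.99: R=7 A=6 P=4 S=5; the largest is R.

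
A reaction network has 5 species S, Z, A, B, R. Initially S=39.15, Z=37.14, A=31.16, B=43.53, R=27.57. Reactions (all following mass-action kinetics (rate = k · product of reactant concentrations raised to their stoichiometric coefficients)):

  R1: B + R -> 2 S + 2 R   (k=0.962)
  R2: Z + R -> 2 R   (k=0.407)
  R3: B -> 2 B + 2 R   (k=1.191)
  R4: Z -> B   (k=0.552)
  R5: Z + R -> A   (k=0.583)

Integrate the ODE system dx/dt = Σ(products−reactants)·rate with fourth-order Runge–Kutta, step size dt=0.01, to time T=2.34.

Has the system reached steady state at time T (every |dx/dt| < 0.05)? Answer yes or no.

Steady state at T: yes

RK4 with dt=0.01: 234 steps to T=2.34. Trajectory (selected grid times):
t=0.00: S=39.15 Z=37.14 A=31.16 B=43.53 R=27.57
t=0.26: S=129.61 Z=0.00 A=52.76 B=0.00 R=68.76
t=0.52: S=129.61 Z=0.00 A=52.76 B=0.00 R=68.76
t=0.78: S=129.61 Z=0.00 A=52.76 B=0.00 R=68.76
t=1.04: S=129.61 Z=0.00 A=52.76 B=0.00 R=68.76
t=1.30: S=129.61 Z=0.00 A=52.76 B=0.00 R=68.76
t=1.56: S=129.61 Z=0.00 A=52.76 B=0.00 R=68.76
t=1.82: S=129.61 Z=0.00 A=52.76 B=0.00 R=68.76
t=2.08: S=129.61 Z=0.00 A=52.76 B=0.00 R=68.76
t=2.34: S=129.61 Z=0.00 A=52.76 B=0.00 R=68.76
Rates at T: R1=0.0000, R2=0.0000, R3=0.0000, R4=0.0000, R5=0.0000
dx/dt at T (Σ net stoichiometry × rate): S=+0.0000, Z=-0.0000, A=+0.0000, B=-0.0000, R=+0.0000
Largest |dx/dt| is |+0.0000| (S) < 0.05 → steady.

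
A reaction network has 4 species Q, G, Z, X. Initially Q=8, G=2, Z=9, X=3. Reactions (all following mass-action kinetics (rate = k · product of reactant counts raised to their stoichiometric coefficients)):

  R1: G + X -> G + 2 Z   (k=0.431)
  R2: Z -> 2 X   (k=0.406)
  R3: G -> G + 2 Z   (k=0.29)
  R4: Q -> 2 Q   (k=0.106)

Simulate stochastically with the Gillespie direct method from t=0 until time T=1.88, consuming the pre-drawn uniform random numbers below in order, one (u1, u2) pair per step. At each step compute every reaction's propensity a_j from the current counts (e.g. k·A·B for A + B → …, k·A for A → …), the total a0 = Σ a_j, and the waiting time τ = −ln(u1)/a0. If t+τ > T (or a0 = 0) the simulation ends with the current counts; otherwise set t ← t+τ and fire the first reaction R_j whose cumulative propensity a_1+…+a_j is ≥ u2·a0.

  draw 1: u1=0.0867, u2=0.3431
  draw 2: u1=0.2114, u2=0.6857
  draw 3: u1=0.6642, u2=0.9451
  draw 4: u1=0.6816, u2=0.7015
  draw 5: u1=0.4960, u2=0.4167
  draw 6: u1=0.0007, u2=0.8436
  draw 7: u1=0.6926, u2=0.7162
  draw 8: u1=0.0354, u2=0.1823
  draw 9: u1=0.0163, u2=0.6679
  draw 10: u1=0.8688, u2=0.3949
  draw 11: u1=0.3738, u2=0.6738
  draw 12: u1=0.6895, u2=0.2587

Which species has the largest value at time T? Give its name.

t=0.000: Q=8 G=2 Z=9 X=3
Draw 1: a1=2.586, a2=3.654, a3=0.580, a4=0.848, a0=7.668; τ=−ln(0.0867)/7.668=0.319 → t=0.319; u2·a0=0.3431·7.668=2.631; a1=2.586 < 2.631 ≤ a1+a2=6.240 → R2 fires; Q=8 G=2 Z=8 X=5
Draw 2: a1=4.310, a2=3.248, a3=0.580, a4=0.848, a0=8.986; τ=−ln(0.2114)/8.986=0.173 → t=0.492; u2·a0=0.6857·8.986=6.162; a1=4.310 < 6.162 ≤ a1+a2=7.558 → R2 fires; Q=8 G=2 Z=7 X=7
Draw 3: a1=6.034, a2=2.842, a3=0.580, a4=0.848, a0=10.304; τ=−ln(0.6642)/10.304=0.040 → t=0.532; u2·a0=0.9451·10.304=9.738; a1+…+a3=9.456 < 9.738 ≤ a1+…+a4=10.304 → R4 fires; Q=9 G=2 Z=7 X=7
Draw 4: a1=6.034, a2=2.842, a3=0.580, a4=0.954, a0=10.410; τ=−ln(0.6816)/10.410=0.037 → t=0.568; u2·a0=0.7015·10.410=7.303; a1=6.034 < 7.303 ≤ a1+a2=8.876 → R2 fires; Q=9 G=2 Z=6 X=9
Draw 5: a1=7.758, a2=2.436, a3=0.580, a4=0.954, a0=11.728; τ=−ln(0.4960)/11.728=0.060 → t=0.628; u2·a0=0.4167·11.728=4.887 ≤ a1=7.758 → R1 fires; Q=9 G=2 Z=8 X=8
Draw 6: a1=6.896, a2=3.248, a3=0.580, a4=0.954, a0=11.678; τ=−ln(0.0007)/11.678=0.622 → t=1.250; u2·a0=0.8436·11.678=9.852; a1=6.896 < 9.852 ≤ a1+a2=10.144 → R2 fires; Q=9 G=2 Z=7 X=10
Draw 7: a1=8.620, a2=2.842, a3=0.580, a4=0.954, a0=12.996; τ=−ln(0.6926)/12.996=0.028 → t=1.278; u2·a0=0.7162·12.996=9.308; a1=8.620 < 9.308 ≤ a1+a2=11.462 → R2 fires; Q=9 G=2 Z=6 X=12
Draw 8: a1=10.344, a2=2.436, a3=0.580, a4=0.954, a0=14.314; τ=−ln(0.0354)/14.314=0.233 → t=1.512; u2·a0=0.1823·14.314=2.609 ≤ a1=10.344 → R1 fires; Q=9 G=2 Z=8 X=11
Draw 9: a1=9.482, a2=3.248, a3=0.580, a4=0.954, a0=14.264; τ=−ln(0.0163)/14.264=0.289 → t=1.800; u2·a0=0.6679·14.264=9.527; a1=9.482 < 9.527 ≤ a1+a2=12.730 → R2 fires; Q=9 G=2 Z=7 X=13
Draw 10: a1=11.206, a2=2.842, a3=0.580, a4=0.954, a0=15.582; τ=−ln(0.8688)/15.582=0.009 → t=1.810; u2·a0=0.3949·15.582=6.153 ≤ a1=11.206 → R1 fires; Q=9 G=2 Z=9 X=12
Draw 11: a1=10.344, a2=3.654, a3=0.580, a4=0.954, a0=15.532; τ=−ln(0.3738)/15.532=0.063 → t=1.873; u2·a0=0.6738·15.532=10.465; a1=10.344 < 10.465 ≤ a1+a2=13.998 → R2 fires; Q=9 G=2 Z=8 X=14
Draw 12: a1=12.068, a2=3.248, a3=0.580, a4=0.954, a0=16.850; τ=−ln(0.6895)/16.850=0.022 → t=1.895 > T=1.88: stop.
At T=1.88: Q=9 G=2 Z=8 X=14; the largest is X.

Dominant species at T: X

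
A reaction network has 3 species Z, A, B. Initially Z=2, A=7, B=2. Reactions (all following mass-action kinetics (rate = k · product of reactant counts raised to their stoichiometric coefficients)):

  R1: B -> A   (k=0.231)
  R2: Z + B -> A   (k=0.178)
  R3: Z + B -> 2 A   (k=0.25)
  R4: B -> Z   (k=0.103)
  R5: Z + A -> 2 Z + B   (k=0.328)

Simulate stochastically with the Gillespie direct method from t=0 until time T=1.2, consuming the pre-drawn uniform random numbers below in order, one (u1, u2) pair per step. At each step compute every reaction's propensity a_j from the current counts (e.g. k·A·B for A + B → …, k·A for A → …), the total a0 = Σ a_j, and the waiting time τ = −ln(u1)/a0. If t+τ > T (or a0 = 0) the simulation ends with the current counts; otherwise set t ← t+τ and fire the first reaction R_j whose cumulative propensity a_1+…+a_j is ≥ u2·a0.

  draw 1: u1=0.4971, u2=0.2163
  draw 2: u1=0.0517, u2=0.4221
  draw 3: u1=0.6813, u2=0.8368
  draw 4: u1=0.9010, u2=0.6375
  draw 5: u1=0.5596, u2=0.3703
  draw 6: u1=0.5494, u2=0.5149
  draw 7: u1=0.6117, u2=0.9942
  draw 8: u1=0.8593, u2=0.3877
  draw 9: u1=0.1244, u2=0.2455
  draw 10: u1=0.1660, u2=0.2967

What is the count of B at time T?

B at T = 3

t=0.000: Z=2 A=7 B=2
Draw 1: a1=0.462, a2=0.712, a3=1.000, a4=0.206, a5=4.592, a0=6.972; τ=−ln(0.4971)/6.972=0.100 → t=0.100; u2·a0=0.2163·6.972=1.508; a1+a2=1.174 < 1.508 ≤ a1+…+a3=2.174 → R3 fires; Z=1 A=9 B=1
Draw 2: a1=0.231, a2=0.178, a3=0.250, a4=0.103, a5=2.952, a0=3.714; τ=−ln(0.0517)/3.714=0.798 → t=0.898; u2·a0=0.4221·3.714=1.568; a1+…+a4=0.762 < 1.568 ≤ a1+…+a5=3.714 → R5 fires; Z=2 A=8 B=2
Draw 3: a1=0.462, a2=0.712, a3=1.000, a4=0.206, a5=5.248, a0=7.628; τ=−ln(0.6813)/7.628=0.050 → t=0.948; u2·a0=0.8368·7.628=6.383; a1+…+a4=2.380 < 6.383 ≤ a1+…+a5=7.628 → R5 fires; Z=3 A=7 B=3
Draw 4: a1=0.693, a2=1.602, a3=2.250, a4=0.309, a5=6.888, a0=11.742; τ=−ln(0.9010)/11.742=0.009 → t=0.957; u2·a0=0.6375·11.742=7.486; a1+…+a4=4.854 < 7.486 ≤ a1+…+a5=11.742 → R5 fires; Z=4 A=6 B=4
Draw 5: a1=0.924, a2=2.848, a3=4.000, a4=0.412, a5=7.872, a0=16.056; τ=−ln(0.5596)/16.056=0.036 → t=0.993; u2·a0=0.3703·16.056=5.946; a1+a2=3.772 < 5.946 ≤ a1+…+a3=7.772 → R3 fires; Z=3 A=8 B=3
Draw 6: a1=0.693, a2=1.602, a3=2.250, a4=0.309, a5=7.872, a0=12.726; τ=−ln(0.5494)/12.726=0.047 → t=1.040; u2·a0=0.5149·12.726=6.553; a1+…+a4=4.854 < 6.553 ≤ a1+…+a5=12.726 → R5 fires; Z=4 A=7 B=4
Draw 7: a1=0.924, a2=2.848, a3=4.000, a4=0.412, a5=9.184, a0=17.368; τ=−ln(0.6117)/17.368=0.028 → t=1.069; u2·a0=0.9942·17.368=17.267; a1+…+a4=8.184 < 17.267 ≤ a1+…+a5=17.368 → R5 fires; Z=5 A=6 B=5
Draw 8: a1=1.155, a2=4.450, a3=6.250, a4=0.515, a5=9.840, a0=22.210; τ=−ln(0.8593)/22.210=0.007 → t=1.075; u2·a0=0.3877·22.210=8.611; a1+a2=5.605 < 8.611 ≤ a1+…+a3=11.855 → R3 fires; Z=4 A=8 B=4
Draw 9: a1=0.924, a2=2.848, a3=4.000, a4=0.412, a5=10.496, a0=18.680; τ=−ln(0.1244)/18.680=0.112 → t=1.187; u2·a0=0.2455·18.680=4.586; a1+a2=3.772 < 4.586 ≤ a1+…+a3=7.772 → R3 fires; Z=3 A=10 B=3
Draw 10: a1=0.693, a2=1.602, a3=2.250, a4=0.309, a5=9.840, a0=14.694; τ=−ln(0.1660)/14.694=0.122 → t=1.309 > T=1.2: stop.
Read off B at T=1.2: 3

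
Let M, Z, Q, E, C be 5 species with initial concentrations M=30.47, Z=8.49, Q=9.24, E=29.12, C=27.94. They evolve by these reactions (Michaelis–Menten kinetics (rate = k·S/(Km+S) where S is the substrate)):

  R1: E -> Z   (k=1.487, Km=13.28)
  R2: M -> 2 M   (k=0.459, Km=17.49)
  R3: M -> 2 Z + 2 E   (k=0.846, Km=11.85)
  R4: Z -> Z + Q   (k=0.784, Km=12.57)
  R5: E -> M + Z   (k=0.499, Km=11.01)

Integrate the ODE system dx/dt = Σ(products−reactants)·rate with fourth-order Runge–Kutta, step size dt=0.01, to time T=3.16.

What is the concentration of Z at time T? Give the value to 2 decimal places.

Z at T = 16.70

RK4 with dt=0.01: 316 steps to T=3.16. Trajectory (selected grid times):
t=0.00: M=30.47 Z=8.49 Q=9.24 E=29.12 C=27.94
t=0.35: M=30.49 Z=9.40 Q=9.35 E=29.06 C=27.94
t=0.70: M=30.50 Z=10.31 Q=9.47 E=29.01 C=27.94
t=1.05: M=30.52 Z=11.22 Q=9.60 E=28.95 C=27.94
t=1.40: M=30.53 Z=12.13 Q=9.73 E=28.89 C=27.94
t=1.76: M=30.55 Z=13.07 Q=9.87 E=28.83 C=27.94
t=2.11: M=30.56 Z=13.98 Q=10.02 E=28.78 C=27.94
t=2.46: M=30.58 Z=14.88 Q=10.16 E=28.72 C=27.94
t=2.81: M=30.59 Z=15.79 Q=10.31 E=28.67 C=27.94
t=3.16: M=30.61 Z=16.70 Q=10.47 E=28.61 C=27.94
Read off Z at T=3.16: 16.70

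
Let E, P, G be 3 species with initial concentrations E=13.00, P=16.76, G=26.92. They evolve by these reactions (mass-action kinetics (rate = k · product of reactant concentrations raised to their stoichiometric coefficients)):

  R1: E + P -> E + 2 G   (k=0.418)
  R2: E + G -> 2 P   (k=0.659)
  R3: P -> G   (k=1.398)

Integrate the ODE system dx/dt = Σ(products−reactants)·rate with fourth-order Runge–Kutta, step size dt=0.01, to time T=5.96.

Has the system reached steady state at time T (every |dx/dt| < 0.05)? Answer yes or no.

Steady state at T: yes

RK4 with dt=0.01: 596 steps to T=5.96. Trajectory (selected grid times):
t=0.00: E=13.00 P=16.76 G=26.92
t=0.66: E=0.00 P=14.80 G=48.89
t=1.32: E=0.00 P=5.88 G=57.81
t=1.99: E=0.00 P=2.31 G=61.38
t=2.65: E=0.00 P=0.92 G=62.77
t=3.31: E=0.00 P=0.36 G=63.32
t=3.97: E=0.00 P=0.14 G=63.54
t=4.64: E=0.00 P=0.06 G=63.63
t=5.30: E=0.00 P=0.02 G=63.66
t=5.96: E=0.00 P=0.01 G=63.68
Rates at T: R1=0.0000, R2=0.0000, R3=0.0125
dx/dt at T (Σ net stoichiometry × rate): E=-0.0000, P=-0.0125, G=+0.0125
Largest |dx/dt| is |-0.0125| (P) < 0.05 → steady.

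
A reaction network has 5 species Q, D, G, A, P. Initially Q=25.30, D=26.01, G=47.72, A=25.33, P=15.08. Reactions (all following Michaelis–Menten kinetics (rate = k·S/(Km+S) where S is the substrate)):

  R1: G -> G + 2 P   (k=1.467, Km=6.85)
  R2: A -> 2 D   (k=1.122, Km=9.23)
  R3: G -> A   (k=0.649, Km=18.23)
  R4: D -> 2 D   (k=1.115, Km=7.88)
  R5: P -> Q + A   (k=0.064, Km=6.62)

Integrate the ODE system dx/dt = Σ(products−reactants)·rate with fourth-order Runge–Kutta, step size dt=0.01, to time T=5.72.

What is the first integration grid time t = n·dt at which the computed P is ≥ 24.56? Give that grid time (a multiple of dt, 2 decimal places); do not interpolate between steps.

Threshold first reached at t = 3.78

RK4 with dt=0.01: 572 steps to T=5.72. Trajectory (selected grid times):
t=0.00: Q=25.30 D=26.01 G=47.72 A=25.33 P=15.08
t=0.64: Q=25.33 D=27.61 G=47.42 A=25.13 P=16.69
t=1.27: Q=25.36 D=29.20 G=47.12 A=24.94 P=18.28
t=1.91: Q=25.39 D=30.81 G=46.83 A=24.75 P=19.89
t=2.54: Q=25.42 D=32.40 G=46.53 A=24.56 P=21.47
t=3.18: Q=25.45 D=34.02 G=46.23 A=24.37 P=23.07
t=3.77: Q=25.48 D=35.51 G=45.96 A=24.19 P=24.55
t=3.78: Q=25.48 D=35.54 G=45.95 A=24.19 P=24.57
t=3.81: Q=25.48 D=35.62 G=45.94 A=24.18 P=24.65
t=4.45: Q=25.51 D=37.24 G=45.64 A=23.99 P=26.25
t=5.08: Q=25.55 D=38.84 G=45.35 A=23.80 P=27.82
t=5.72: Q=25.58 D=40.47 G=45.06 A=23.62 P=29.42
P(3.77)=24.550 < 24.56 but P(3.78)=24.575 ≥ 24.56, so the first grid time is t=3.78.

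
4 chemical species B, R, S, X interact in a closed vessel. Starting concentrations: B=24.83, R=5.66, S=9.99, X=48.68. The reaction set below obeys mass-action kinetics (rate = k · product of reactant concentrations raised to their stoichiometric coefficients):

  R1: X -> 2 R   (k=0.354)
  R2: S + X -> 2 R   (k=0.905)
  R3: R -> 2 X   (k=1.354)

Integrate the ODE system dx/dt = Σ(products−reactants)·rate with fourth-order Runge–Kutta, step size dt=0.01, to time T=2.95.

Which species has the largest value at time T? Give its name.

RK4 with dt=0.01: 295 steps to T=2.95. Trajectory (selected grid times):
t=0.00: B=24.83 R=5.66 S=9.99 X=48.68
t=0.33: B=24.83 R=25.82 S=0.00 X=54.84
t=0.66: B=24.83 R=28.53 S=0.00 X=71.55
t=0.98: B=24.83 R=33.35 S=0.00 X=89.15
t=1.31: B=24.83 R=40.21 S=0.00 X=110.27
t=1.64: B=24.83 R=48.99 S=0.00 X=135.66
t=1.97: B=24.83 R=59.93 S=0.00 X=166.56
t=2.29: B=24.83 R=72.97 S=0.00 X=203.09
t=2.62: B=24.83 R=89.45 S=0.00 X=249.09
t=2.95: B=24.83 R=109.68 S=0.00 X=305.47
At T=2.95: B=24.83 R=109.68 S=0.00 X=305.47; the largest is X.

Dominant species at T: X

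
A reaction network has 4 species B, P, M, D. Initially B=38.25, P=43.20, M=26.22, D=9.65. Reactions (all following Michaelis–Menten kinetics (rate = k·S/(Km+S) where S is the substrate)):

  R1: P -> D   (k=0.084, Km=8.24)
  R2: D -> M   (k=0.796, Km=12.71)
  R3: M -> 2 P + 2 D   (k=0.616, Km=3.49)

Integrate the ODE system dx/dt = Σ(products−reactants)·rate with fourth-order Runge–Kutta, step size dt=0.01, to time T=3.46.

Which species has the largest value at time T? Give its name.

Dominant species at T: P

RK4 with dt=0.01: 346 steps to T=3.46. Trajectory (selected grid times):
t=0.00: B=38.25 P=43.20 M=26.22 D=9.65
t=0.38: B=38.25 P=43.59 M=26.15 D=9.96
t=0.77: B=38.25 P=43.98 M=26.07 D=10.27
t=1.15: B=38.25 P=44.37 M=26.00 D=10.58
t=1.54: B=38.25 P=44.76 M=25.93 D=10.88
t=1.92: B=38.25 P=45.15 M=25.87 D=11.18
t=2.31: B=38.25 P=45.55 M=25.80 D=11.49
t=2.69: B=38.25 P=45.93 M=25.74 D=11.78
t=3.08: B=38.25 P=46.33 M=25.68 D=12.08
t=3.46: B=38.25 P=46.71 M=25.62 D=12.37
At T=3.46: B=38.25 P=46.71 M=25.62 D=12.37; the largest is P.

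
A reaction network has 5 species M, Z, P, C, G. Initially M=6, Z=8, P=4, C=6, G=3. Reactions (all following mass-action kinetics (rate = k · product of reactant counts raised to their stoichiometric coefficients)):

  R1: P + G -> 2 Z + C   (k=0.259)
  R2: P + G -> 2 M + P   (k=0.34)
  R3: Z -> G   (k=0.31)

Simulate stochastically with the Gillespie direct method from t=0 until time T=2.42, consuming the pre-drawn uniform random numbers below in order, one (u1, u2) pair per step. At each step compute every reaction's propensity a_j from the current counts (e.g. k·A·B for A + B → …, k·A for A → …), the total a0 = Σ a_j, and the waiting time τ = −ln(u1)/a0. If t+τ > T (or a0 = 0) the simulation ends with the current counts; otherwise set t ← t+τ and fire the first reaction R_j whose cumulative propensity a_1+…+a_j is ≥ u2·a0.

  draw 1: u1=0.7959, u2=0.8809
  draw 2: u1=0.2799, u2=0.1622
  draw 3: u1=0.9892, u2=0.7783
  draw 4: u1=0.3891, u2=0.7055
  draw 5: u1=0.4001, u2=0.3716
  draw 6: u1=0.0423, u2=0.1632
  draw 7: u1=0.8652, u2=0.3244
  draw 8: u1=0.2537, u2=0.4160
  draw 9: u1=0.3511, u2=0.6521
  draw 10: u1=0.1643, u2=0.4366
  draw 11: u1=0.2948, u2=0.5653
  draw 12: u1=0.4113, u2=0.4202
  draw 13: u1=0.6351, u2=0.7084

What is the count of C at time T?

t=0.000: M=6 Z=8 P=4 C=6 G=3
Draw 1: a1=3.108, a2=4.080, a3=2.480, a0=9.668; τ=−ln(0.7959)/9.668=0.024 → t=0.024; u2·a0=0.8809·9.668=8.517; a1+a2=7.188 < 8.517 ≤ a1+…+a3=9.668 → R3 fires; M=6 Z=7 P=4 C=6 G=4
Draw 2: a1=4.144, a2=5.440, a3=2.170, a0=11.754; τ=−ln(0.2799)/11.754=0.108 → t=0.132; u2·a0=0.1622·11.754=1.906 ≤ a1=4.144 → R1 fires; M=6 Z=9 P=3 C=7 G=3
Draw 3: a1=2.331, a2=3.060, a3=2.790, a0=8.181; τ=−ln(0.9892)/8.181=0.001 → t=0.133; u2·a0=0.7783·8.181=6.367; a1+a2=5.391 < 6.367 ≤ a1+…+a3=8.181 → R3 fires; M=6 Z=8 P=3 C=7 G=4
Draw 4: a1=3.108, a2=4.080, a3=2.480, a0=9.668; τ=−ln(0.3891)/9.668=0.098 → t=0.231; u2·a0=0.7055·9.668=6.821; a1=3.108 < 6.821 ≤ a1+a2=7.188 → R2 fires; M=8 Z=8 P=3 C=7 G=3
Draw 5: a1=2.331, a2=3.060, a3=2.480, a0=7.871; τ=−ln(0.4001)/7.871=0.116 → t=0.347; u2·a0=0.3716·7.871=2.925; a1=2.331 < 2.925 ≤ a1+a2=5.391 → R2 fires; M=10 Z=8 P=3 C=7 G=2
Draw 6: a1=1.554, a2=2.040, a3=2.480, a0=6.074; τ=−ln(0.0423)/6.074=0.521 → t=0.868; u2·a0=0.1632·6.074=0.991 ≤ a1=1.554 → R1 fires; M=10 Z=10 P=2 C=8 G=1
Draw 7: a1=0.518, a2=0.680, a3=3.100, a0=4.298; τ=−ln(0.8652)/4.298=0.034 → t=0.902; u2·a0=0.3244·4.298=1.394; a1+a2=1.198 < 1.394 ≤ a1+…+a3=4.298 → R3 fires; M=10 Z=9 P=2 C=8 G=2
Draw 8: a1=1.036, a2=1.360, a3=2.790, a0=5.186; τ=−ln(0.2537)/5.186=0.264 → t=1.166; u2·a0=0.4160·5.186=2.157; a1=1.036 < 2.157 ≤ a1+a2=2.396 → R2 fires; M=12 Z=9 P=2 C=8 G=1
Draw 9: a1=0.518, a2=0.680, a3=2.790, a0=3.988; τ=−ln(0.3511)/3.988=0.262 → t=1.429; u2·a0=0.6521·3.988=2.601; a1+a2=1.198 < 2.601 ≤ a1+…+a3=3.988 → R3 fires; M=12 Z=8 P=2 C=8 G=2
Draw 10: a1=1.036, a2=1.360, a3=2.480, a0=4.876; τ=−ln(0.1643)/4.876=0.370 → t=1.799; u2·a0=0.4366·4.876=2.129; a1=1.036 < 2.129 ≤ a1+a2=2.396 → R2 fires; M=14 Z=8 P=2 C=8 G=1
Draw 11: a1=0.518, a2=0.680, a3=2.480, a0=3.678; τ=−ln(0.2948)/3.678=0.332 → t=2.131; u2·a0=0.5653·3.678=2.079; a1+a2=1.198 < 2.079 ≤ a1+…+a3=3.678 → R3 fires; M=14 Z=7 P=2 C=8 G=2
Draw 12: a1=1.036, a2=1.360, a3=2.170, a0=4.566; τ=−ln(0.4113)/4.566=0.195 → t=2.326; u2·a0=0.4202·4.566=1.919; a1=1.036 < 1.919 ≤ a1+a2=2.396 → R2 fires; M=16 Z=7 P=2 C=8 G=1
Draw 13: a1=0.518, a2=0.680, a3=2.170, a0=3.368; τ=−ln(0.6351)/3.368=0.135 → t=2.461 > T=2.42: stop.
Read off C at T=2.42: 8

C at T = 8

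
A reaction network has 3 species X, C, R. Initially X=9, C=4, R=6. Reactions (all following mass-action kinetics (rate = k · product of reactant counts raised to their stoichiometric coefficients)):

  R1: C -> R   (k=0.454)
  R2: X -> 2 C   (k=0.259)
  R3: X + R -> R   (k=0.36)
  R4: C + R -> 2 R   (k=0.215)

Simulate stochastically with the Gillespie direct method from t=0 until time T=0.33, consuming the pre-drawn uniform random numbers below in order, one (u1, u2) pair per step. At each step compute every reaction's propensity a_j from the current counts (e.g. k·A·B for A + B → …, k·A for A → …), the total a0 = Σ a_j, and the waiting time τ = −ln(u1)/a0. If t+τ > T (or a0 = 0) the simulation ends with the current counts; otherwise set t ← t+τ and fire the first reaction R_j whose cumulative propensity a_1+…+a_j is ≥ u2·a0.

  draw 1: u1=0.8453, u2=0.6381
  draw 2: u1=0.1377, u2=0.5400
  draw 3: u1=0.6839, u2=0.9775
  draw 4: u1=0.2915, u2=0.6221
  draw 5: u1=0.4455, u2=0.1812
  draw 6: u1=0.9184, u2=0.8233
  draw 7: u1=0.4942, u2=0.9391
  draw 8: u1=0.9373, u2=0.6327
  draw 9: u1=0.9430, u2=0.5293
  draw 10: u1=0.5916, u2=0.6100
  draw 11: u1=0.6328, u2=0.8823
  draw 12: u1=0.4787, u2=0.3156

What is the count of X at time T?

X at T = 2

t=0.000: X=9 C=4 R=6
Draw 1: a1=1.816, a2=2.331, a3=19.440, a4=5.160, a0=28.747; τ=−ln(0.8453)/28.747=0.006 → t=0.006; u2·a0=0.6381·28.747=18.343; a1+a2=4.147 < 18.343 ≤ a1+…+a3=23.587 → R3 fires; X=8 C=4 R=6
Draw 2: a1=1.816, a2=2.072, a3=17.280, a4=5.160, a0=26.328; τ=−ln(0.1377)/26.328=0.075 → t=0.081; u2·a0=0.5400·26.328=14.217; a1+a2=3.888 < 14.217 ≤ a1+…+a3=21.168 → R3 fires; X=7 C=4 R=6
Draw 3: a1=1.816, a2=1.813, a3=15.120, a4=5.160, a0=23.909; τ=−ln(0.6839)/23.909=0.016 → t=0.097; u2·a0=0.9775·23.909=23.371; a1+…+a3=18.749 < 23.371 ≤ a1+…+a4=23.909 → R4 fires; X=7 C=3 R=7
Draw 4: a1=1.362, a2=1.813, a3=17.640, a4=4.515, a0=25.330; τ=−ln(0.2915)/25.330=0.049 → t=0.146; u2·a0=0.6221·25.330=15.758; a1+a2=3.175 < 15.758 ≤ a1+…+a3=20.815 → R3 fires; X=6 C=3 R=7
Draw 5: a1=1.362, a2=1.554, a3=15.120, a4=4.515, a0=22.551; τ=−ln(0.4455)/22.551=0.036 → t=0.182; u2·a0=0.1812·22.551=4.086; a1+a2=2.916 < 4.086 ≤ a1+…+a3=18.036 → R3 fires; X=5 C=3 R=7
Draw 6: a1=1.362, a2=1.295, a3=12.600, a4=4.515, a0=19.772; τ=−ln(0.9184)/19.772=0.004 → t=0.186; u2·a0=0.8233·19.772=16.278; a1+…+a3=15.257 < 16.278 ≤ a1+…+a4=19.772 → R4 fires; X=5 C=2 R=8
Draw 7: a1=0.908, a2=1.295, a3=14.400, a4=3.440, a0=20.043; τ=−ln(0.4942)/20.043=0.035 → t=0.221; u2·a0=0.9391·20.043=18.822; a1+…+a3=16.603 < 18.822 ≤ a1+…+a4=20.043 → R4 fires; X=5 C=1 R=9
Draw 8: a1=0.454, a2=1.295, a3=16.200, a4=1.935, a0=19.884; τ=−ln(0.9373)/19.884=0.003 → t=0.224; u2·a0=0.6327·19.884=12.581; a1+a2=1.749 < 12.581 ≤ a1+…+a3=17.949 → R3 fires; X=4 C=1 R=9
Draw 9: a1=0.454, a2=1.036, a3=12.960, a4=1.935, a0=16.385; τ=−ln(0.9430)/16.385=0.004 → t=0.228; u2·a0=0.5293·16.385=8.673; a1+a2=1.490 < 8.673 ≤ a1+…+a3=14.450 → R3 fires; X=3 C=1 R=9
Draw 10: a1=0.454, a2=0.777, a3=9.720, a4=1.935, a0=12.886; τ=−ln(0.5916)/12.886=0.041 → t=0.269; u2·a0=0.6100·12.886=7.860; a1+a2=1.231 < 7.860 ≤ a1+…+a3=10.951 → R3 fires; X=2 C=1 R=9
Draw 11: a1=0.454, a2=0.518, a3=6.480, a4=1.935, a0=9.387; τ=−ln(0.6328)/9.387=0.049 → t=0.317; u2·a0=0.8823·9.387=8.282; a1+…+a3=7.452 < 8.282 ≤ a1+…+a4=9.387 → R4 fires; X=2 C=0 R=10
Draw 12: a1=0.000, a2=0.518, a3=7.200, a4=0.000, a0=7.718; τ=−ln(0.4787)/7.718=0.095 → t=0.413 > T=0.33: stop.
Read off X at T=0.33: 2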